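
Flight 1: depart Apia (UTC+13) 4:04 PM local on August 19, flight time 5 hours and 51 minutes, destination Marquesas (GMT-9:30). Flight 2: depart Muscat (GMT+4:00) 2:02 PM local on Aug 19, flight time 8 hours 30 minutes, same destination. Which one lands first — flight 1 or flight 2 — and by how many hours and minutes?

Flight 1 in UTC: 4:04 PM − 13:00 = 3:04 AM on Aug 19.
+5 hours and 51 minutes → arrive 8:55 AM UTC on Aug 19.
Flight 2 in UTC: 2:02 PM − 4:00 = 10:02 AM on Aug 19.
+8 hours and 30 minutes → arrive 6:32 PM UTC on Aug 19.
Flight 1 lands earlier by 9 hours 37 minutes.

the first, by 9 hours 37 minutes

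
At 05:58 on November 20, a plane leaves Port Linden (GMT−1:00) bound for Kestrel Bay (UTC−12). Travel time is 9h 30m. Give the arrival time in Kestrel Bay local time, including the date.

04:28 on Nov 20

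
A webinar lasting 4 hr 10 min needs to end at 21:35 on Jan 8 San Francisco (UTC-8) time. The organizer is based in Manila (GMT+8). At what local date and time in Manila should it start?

09:25 on January 9

Target end time in UTC: 21:35 + 8:00 = 05:35 on Jan 9.
Subtract 4 hours 10 minutes → start 01:25 UTC on Jan 9.
Manila is UTC+8:00: 01:25 + 8:00 = 09:25 on Jan 9.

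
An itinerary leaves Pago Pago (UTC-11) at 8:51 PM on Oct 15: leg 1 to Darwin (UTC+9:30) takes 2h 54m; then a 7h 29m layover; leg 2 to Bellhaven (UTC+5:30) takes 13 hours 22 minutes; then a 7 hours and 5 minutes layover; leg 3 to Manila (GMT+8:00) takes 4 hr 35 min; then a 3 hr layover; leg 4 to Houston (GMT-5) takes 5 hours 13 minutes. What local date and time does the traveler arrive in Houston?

Convert departure to UTC: 8:51 PM + 11:00 = 7:51 AM UTC on Oct 16.
Add 2 hours 54 minutes leg 1 → 10:45 AM UTC.
Add 7 hours 29 minutes layover in Darwin → 6:14 PM UTC.
Add 13 hours and 22 minutes leg 2 → 7:36 AM UTC (Oct 17).
Add 7 hours 5 minutes layover in Bellhaven → 2:41 PM UTC.
Add 4 hours and 35 minutes leg 3 → 7:16 PM UTC.
Add 3 hours layover in Manila → 10:16 PM UTC.
Add 5 hours 13 minutes leg 4 → 3:29 AM UTC (Oct 18).
Houston is UTC−5:00, so local arrival = 3:29 AM − 5:00 = 10:29 PM on Oct 17.

10:29 PM on October 17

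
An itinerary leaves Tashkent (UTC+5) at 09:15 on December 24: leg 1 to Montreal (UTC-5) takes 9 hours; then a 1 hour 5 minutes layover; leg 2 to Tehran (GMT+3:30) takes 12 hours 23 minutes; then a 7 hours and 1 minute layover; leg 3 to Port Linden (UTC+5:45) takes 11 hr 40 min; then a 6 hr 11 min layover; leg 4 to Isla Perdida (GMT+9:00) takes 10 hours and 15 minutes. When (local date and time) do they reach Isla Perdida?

22:50 on December 26

Convert departure to UTC: 09:15 − 5:00 = 04:15 UTC on Dec 24.
Add 9 hours leg 1 → 13:15 UTC.
Add 1 hour 5 minutes layover in Montreal → 14:20 UTC.
Add 12 hours and 23 minutes leg 2 → 02:43 UTC (Dec 25).
Add 7 hours 1 minute layover in Tehran → 09:44 UTC.
Add 11 hours and 40 minutes leg 3 → 21:24 UTC.
Add 6 hours 11 minutes layover in Port Linden → 03:35 UTC (Dec 26).
Add 10 hours and 15 minutes leg 4 → 13:50 UTC.
Isla Perdida is UTC+9:00, so local arrival = 13:50 + 9:00 = 22:50 on Dec 26.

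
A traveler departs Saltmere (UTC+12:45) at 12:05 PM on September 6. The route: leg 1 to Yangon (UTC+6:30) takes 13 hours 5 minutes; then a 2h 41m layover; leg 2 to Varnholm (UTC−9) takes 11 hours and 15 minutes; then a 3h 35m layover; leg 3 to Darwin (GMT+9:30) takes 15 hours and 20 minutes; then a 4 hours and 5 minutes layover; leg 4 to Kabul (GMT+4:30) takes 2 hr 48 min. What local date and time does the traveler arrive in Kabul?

8:39 AM on Sep 8

Convert departure to UTC: 12:05 PM − 12:45 = 11:20 PM UTC on Sep 5.
Add 13 hours 5 minutes leg 1 → 12:25 PM UTC (Sep 6).
Add 2 hours and 41 minutes layover in Yangon → 3:06 PM UTC.
Add 11 hours and 15 minutes leg 2 → 2:21 AM UTC (Sep 7).
Add 3 hours and 35 minutes layover in Varnholm → 5:56 AM UTC.
Add 15 hours and 20 minutes leg 3 → 9:16 PM UTC.
Add 4 hours and 5 minutes layover in Darwin → 1:21 AM UTC (Sep 8).
Add 2 hours and 48 minutes leg 4 → 4:09 AM UTC.
Kabul is UTC+4:30, so local arrival = 4:09 AM + 4:30 = 8:39 AM on Sep 8.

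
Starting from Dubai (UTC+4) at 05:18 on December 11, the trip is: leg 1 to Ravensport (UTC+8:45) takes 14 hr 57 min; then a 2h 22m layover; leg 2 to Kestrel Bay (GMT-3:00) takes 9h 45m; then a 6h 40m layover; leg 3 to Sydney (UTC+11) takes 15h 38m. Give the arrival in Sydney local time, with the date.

Convert departure to UTC: 05:18 − 4:00 = 01:18 UTC on Dec 11.
Add 14 hours 57 minutes leg 1 → 16:15 UTC.
Add 2 hours and 22 minutes layover in Ravensport → 18:37 UTC.
Add 9 hours and 45 minutes leg 2 → 04:22 UTC (Dec 12).
Add 6 hours and 40 minutes layover in Kestrel Bay → 11:02 UTC.
Add 15 hours and 38 minutes leg 3 → 02:40 UTC (Dec 13).
Sydney is UTC+11:00, so local arrival = 02:40 + 11:00 = 13:40 on Dec 13.

13:40 on Dec 13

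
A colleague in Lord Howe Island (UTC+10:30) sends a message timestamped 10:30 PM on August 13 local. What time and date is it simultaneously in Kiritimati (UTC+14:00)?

In UTC: 10:30 PM − 10:30 = 12:00 PM on Aug 13.
Kiritimati is UTC+14:00: 12:00 PM + 14:00 = 2:00 AM on Aug 14.

2:00 AM on August 14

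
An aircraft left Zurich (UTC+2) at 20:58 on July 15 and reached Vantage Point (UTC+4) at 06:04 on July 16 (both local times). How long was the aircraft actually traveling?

Departure in UTC: 20:58 − 2:00 = 18:58 on Jul 15.
Arrival in UTC: 06:04 − 4:00 = 02:04 on Jul 16.
Elapsed = 02:04 − 18:58 (+1 day) = 7 hours 6 minutes.

7 hours 6 minutes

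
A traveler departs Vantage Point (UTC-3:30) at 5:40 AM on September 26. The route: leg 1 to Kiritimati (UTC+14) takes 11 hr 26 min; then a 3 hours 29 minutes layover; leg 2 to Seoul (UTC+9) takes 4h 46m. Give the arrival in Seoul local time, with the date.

1:51 PM on September 27

Convert departure to UTC: 5:40 AM + 3:30 = 9:10 AM UTC on Sep 26.
Add 11 hours and 26 minutes leg 1 → 8:36 PM UTC.
Add 3 hours and 29 minutes layover in Kiritimati → 12:05 AM UTC (Sep 27).
Add 4 hours and 46 minutes leg 2 → 4:51 AM UTC.
Seoul is UTC+9:00, so local arrival = 4:51 AM + 9:00 = 1:51 PM on Sep 27.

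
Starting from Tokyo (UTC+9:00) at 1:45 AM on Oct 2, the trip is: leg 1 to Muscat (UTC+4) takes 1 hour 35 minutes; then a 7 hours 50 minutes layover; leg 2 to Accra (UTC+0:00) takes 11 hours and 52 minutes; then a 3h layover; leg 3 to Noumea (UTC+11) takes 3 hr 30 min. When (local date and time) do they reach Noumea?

7:32 AM on October 3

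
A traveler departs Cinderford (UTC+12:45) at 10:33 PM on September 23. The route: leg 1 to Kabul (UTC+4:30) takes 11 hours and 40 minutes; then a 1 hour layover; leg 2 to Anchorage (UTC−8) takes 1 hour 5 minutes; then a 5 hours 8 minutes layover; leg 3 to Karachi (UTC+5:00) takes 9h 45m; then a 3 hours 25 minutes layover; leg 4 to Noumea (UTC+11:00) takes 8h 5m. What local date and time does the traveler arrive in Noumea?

12:56 PM on September 25

Convert departure to UTC: 10:33 PM − 12:45 = 9:48 AM UTC on Sep 23.
Add 11 hours 40 minutes leg 1 → 9:28 PM UTC.
Add 1 hour layover in Kabul → 10:28 PM UTC.
Add 1 hour and 5 minutes leg 2 → 11:33 PM UTC.
Add 5 hours and 8 minutes layover in Anchorage → 4:41 AM UTC (Sep 24).
Add 9 hours 45 minutes leg 3 → 2:26 PM UTC.
Add 3 hours and 25 minutes layover in Karachi → 5:51 PM UTC.
Add 8 hours and 5 minutes leg 4 → 1:56 AM UTC (Sep 25).
Noumea is UTC+11:00, so local arrival = 1:56 AM + 11:00 = 12:56 PM on Sep 25.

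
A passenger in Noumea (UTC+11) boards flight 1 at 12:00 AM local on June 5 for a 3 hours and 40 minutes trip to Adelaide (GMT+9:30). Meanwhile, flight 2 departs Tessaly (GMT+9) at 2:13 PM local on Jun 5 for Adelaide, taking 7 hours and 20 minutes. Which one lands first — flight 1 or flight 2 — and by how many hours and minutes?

the first, by 19 hours 53 minutes

Flight 1 in UTC: 12:00 AM − 11:00 = 1:00 PM on Jun 4.
+3 hours and 40 minutes → arrive 4:40 PM UTC on Jun 4.
Flight 2 in UTC: 2:13 PM − 9:00 = 5:13 AM on Jun 5.
+7 hours and 20 minutes → arrive 12:33 PM UTC on Jun 5.
Flight 1 lands earlier by 19 hours 53 minutes.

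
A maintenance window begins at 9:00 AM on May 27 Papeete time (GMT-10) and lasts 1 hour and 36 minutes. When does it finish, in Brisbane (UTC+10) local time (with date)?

6:36 AM on May 28

Brisbane is 20:00 ahead of Papeete.
After 1 hour 36 minutes it is 10:36 AM in Papeete.
Shift by the zone difference: 10:36 AM + 20:00 = 6:36 AM on May 28 in Brisbane.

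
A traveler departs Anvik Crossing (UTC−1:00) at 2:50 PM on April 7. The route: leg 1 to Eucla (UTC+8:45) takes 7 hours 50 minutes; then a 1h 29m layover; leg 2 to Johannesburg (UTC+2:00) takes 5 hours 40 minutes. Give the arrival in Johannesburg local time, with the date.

8:49 AM on April 8

Convert departure to UTC: 2:50 PM + 1:00 = 3:50 PM UTC on Apr 7.
Add 7 hours 50 minutes leg 1 → 11:40 PM UTC.
Add 1 hour 29 minutes layover in Eucla → 1:09 AM UTC (Apr 8).
Add 5 hours 40 minutes leg 2 → 6:49 AM UTC.
Johannesburg is UTC+2:00, so local arrival = 6:49 AM + 2:00 = 8:49 AM on Apr 8.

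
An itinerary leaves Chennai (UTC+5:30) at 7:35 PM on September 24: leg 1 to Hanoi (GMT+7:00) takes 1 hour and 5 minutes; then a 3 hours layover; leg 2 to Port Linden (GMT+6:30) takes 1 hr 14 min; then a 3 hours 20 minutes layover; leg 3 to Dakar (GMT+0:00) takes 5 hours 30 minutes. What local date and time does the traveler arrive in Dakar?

Convert departure to UTC: 7:35 PM − 5:30 = 2:05 PM UTC on Sep 24.
Add 1 hour and 5 minutes leg 1 → 3:10 PM UTC.
Add 3 hours layover in Hanoi → 6:10 PM UTC.
Add 1 hour and 14 minutes leg 2 → 7:24 PM UTC.
Add 3 hours 20 minutes layover in Port Linden → 10:44 PM UTC.
Add 5 hours 30 minutes leg 3 → 4:14 AM UTC (Sep 25).
Dakar is UTC+0, so local arrival is the same: 4:14 AM on Sep 25.

4:14 AM on September 25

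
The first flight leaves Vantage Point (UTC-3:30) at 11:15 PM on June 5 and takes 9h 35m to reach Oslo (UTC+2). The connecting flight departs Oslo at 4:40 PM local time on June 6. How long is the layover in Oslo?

2 hours 20 minutes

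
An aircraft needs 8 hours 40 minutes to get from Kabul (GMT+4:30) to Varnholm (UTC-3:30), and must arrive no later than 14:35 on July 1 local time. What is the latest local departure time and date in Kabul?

Target arrival in UTC: 14:35 + 3:30 = 18:05 on Jul 1.
Subtract 8 hours 40 minutes → departure 09:25 UTC on Jul 1.
Kabul is UTC+4:30: 09:25 + 4:30 = 13:55 on Jul 1.

13:55 on July 1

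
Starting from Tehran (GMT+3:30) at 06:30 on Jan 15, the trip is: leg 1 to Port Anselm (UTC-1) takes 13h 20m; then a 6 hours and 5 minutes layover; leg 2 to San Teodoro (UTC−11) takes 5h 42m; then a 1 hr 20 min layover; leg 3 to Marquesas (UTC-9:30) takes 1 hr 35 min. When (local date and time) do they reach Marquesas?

21:32 on Jan 15

Convert departure to UTC: 06:30 − 3:30 = 03:00 UTC on Jan 15.
Add 13 hours and 20 minutes leg 1 → 16:20 UTC.
Add 6 hours and 5 minutes layover in Port Anselm → 22:25 UTC.
Add 5 hours 42 minutes leg 2 → 04:07 UTC (Jan 16).
Add 1 hour and 20 minutes layover in San Teodoro → 05:27 UTC.
Add 1 hour and 35 minutes leg 3 → 07:02 UTC.
Marquesas is UTC−9:30, so local arrival = 07:02 − 9:30 = 21:32 on Jan 15.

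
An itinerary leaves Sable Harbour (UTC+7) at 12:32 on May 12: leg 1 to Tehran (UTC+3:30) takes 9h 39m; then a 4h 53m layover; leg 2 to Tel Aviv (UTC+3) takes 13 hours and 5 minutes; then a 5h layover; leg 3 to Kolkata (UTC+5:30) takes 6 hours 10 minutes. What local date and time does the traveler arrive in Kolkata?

01:49 on May 14

Convert departure to UTC: 12:32 − 7:00 = 05:32 UTC on May 12.
Add 9 hours and 39 minutes leg 1 → 15:11 UTC.
Add 4 hours and 53 minutes layover in Tehran → 20:04 UTC.
Add 13 hours and 5 minutes leg 2 → 09:09 UTC (May 13).
Add 5 hours layover in Tel Aviv → 14:09 UTC.
Add 6 hours and 10 minutes leg 3 → 20:19 UTC.
Kolkata is UTC+5:30, so local arrival = 20:19 + 5:30 = 01:49 on May 14.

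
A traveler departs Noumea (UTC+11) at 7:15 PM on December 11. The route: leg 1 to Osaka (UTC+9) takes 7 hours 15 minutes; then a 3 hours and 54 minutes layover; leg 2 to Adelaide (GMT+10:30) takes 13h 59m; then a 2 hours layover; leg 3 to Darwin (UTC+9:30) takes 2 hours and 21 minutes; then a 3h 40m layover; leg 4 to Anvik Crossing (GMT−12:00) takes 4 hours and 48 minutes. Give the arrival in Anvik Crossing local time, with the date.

Convert departure to UTC: 7:15 PM − 11:00 = 8:15 AM UTC on Dec 11.
Add 7 hours 15 minutes leg 1 → 3:30 PM UTC.
Add 3 hours 54 minutes layover in Osaka → 7:24 PM UTC.
Add 13 hours and 59 minutes leg 2 → 9:23 AM UTC (Dec 12).
Add 2 hours layover in Adelaide → 11:23 AM UTC.
Add 2 hours 21 minutes leg 3 → 1:44 PM UTC.
Add 3 hours and 40 minutes layover in Darwin → 5:24 PM UTC.
Add 4 hours and 48 minutes leg 4 → 10:12 PM UTC.
Anvik Crossing is UTC−12:00, so local arrival = 10:12 PM − 12:00 = 10:12 AM on Dec 12.

10:12 AM on December 12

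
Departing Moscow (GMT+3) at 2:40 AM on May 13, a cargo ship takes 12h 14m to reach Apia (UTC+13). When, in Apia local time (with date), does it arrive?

12:54 AM on May 14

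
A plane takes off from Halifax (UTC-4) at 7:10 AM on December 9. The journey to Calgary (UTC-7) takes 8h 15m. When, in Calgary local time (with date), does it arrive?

Convert departure to UTC: 7:10 AM + 4:00 = 11:10 AM UTC on Dec 9.
Add 8 hours and 15 minutes travel time → 7:25 PM UTC.
Calgary is UTC−7:00, so local arrival = 7:25 PM − 7:00 = 12:25 PM on Dec 9.

12:25 PM on Dec 9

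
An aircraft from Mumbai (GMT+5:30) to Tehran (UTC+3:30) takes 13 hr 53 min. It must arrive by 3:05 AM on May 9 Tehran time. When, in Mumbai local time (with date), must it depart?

Target arrival in UTC: 3:05 AM − 3:30 = 11:35 PM on May 8.
Subtract 13 hours 53 minutes → departure 9:42 AM UTC on May 8.
Mumbai is UTC+5:30: 9:42 AM + 5:30 = 3:12 PM on May 8.

3:12 PM on May 8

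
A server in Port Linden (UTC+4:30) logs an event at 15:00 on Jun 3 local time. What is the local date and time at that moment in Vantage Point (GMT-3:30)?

07:00 on Jun 3

In UTC: 15:00 − 4:30 = 10:30 on Jun 3.
Vantage Point is UTC−3:30: 10:30 − 3:30 = 07:00 on Jun 3.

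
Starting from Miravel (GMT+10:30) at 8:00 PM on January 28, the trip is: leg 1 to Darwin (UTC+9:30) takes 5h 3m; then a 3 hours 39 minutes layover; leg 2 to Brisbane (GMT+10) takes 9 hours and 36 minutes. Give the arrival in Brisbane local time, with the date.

Convert departure to UTC: 8:00 PM − 10:30 = 9:30 AM UTC on Jan 28.
Add 5 hours and 3 minutes leg 1 → 2:33 PM UTC.
Add 3 hours and 39 minutes layover in Darwin → 6:12 PM UTC.
Add 9 hours and 36 minutes leg 2 → 3:48 AM UTC (Jan 29).
Brisbane is UTC+10:00, so local arrival = 3:48 AM + 10:00 = 1:48 PM on Jan 29.

1:48 PM on January 29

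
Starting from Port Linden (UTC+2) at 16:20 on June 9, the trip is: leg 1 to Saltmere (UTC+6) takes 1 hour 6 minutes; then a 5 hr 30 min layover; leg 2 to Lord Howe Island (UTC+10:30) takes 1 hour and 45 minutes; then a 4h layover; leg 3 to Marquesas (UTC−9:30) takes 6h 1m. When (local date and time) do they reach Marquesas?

23:12 on Jun 9

Convert departure to UTC: 16:20 − 2:00 = 14:20 UTC on Jun 9.
Add 1 hour and 6 minutes leg 1 → 15:26 UTC.
Add 5 hours and 30 minutes layover in Saltmere → 20:56 UTC.
Add 1 hour and 45 minutes leg 2 → 22:41 UTC.
Add 4 hours layover in Lord Howe Island → 02:41 UTC (Jun 10).
Add 6 hours and 1 minute leg 3 → 08:42 UTC.
Marquesas is UTC−9:30, so local arrival = 08:42 − 9:30 = 23:12 on Jun 9.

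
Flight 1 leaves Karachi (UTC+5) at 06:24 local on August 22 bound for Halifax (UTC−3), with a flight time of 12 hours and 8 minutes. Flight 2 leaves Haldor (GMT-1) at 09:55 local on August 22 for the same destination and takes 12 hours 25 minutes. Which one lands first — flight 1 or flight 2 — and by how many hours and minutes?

the first, by 9 hours 48 minutes

Flight 1 in UTC: 06:24 − 5:00 = 01:24 on Aug 22.
+12 hours 8 minutes → arrive 13:32 UTC on Aug 22.
Flight 2 in UTC: 09:55 + 1:00 = 10:55 on Aug 22.
+12 hours and 25 minutes → arrive 23:20 UTC on Aug 22.
Flight 1 lands earlier by 9 hours 48 minutes.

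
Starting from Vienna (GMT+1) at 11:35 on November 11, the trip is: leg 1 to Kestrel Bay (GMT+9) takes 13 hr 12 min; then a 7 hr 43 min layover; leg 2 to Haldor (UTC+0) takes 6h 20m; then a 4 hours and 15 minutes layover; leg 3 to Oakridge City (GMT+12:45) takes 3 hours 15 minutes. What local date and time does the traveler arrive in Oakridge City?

10:05 on November 13

Convert departure to UTC: 11:35 − 1:00 = 10:35 UTC on Nov 11.
Add 13 hours and 12 minutes leg 1 → 23:47 UTC.
Add 7 hours and 43 minutes layover in Kestrel Bay → 07:30 UTC (Nov 12).
Add 6 hours and 20 minutes leg 2 → 13:50 UTC.
Add 4 hours and 15 minutes layover in Haldor → 18:05 UTC.
Add 3 hours and 15 minutes leg 3 → 21:20 UTC.
Oakridge City is UTC+12:45, so local arrival = 21:20 + 12:45 = 10:05 on Nov 13.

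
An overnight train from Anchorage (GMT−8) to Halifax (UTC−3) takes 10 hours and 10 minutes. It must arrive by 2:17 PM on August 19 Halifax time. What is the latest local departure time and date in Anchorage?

11:07 PM on Aug 18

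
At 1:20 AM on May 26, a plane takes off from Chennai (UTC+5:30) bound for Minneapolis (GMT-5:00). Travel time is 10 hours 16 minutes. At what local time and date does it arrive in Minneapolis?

Minneapolis is 10:30 behind Chennai.
After 10 hours 16 minutes it is 11:36 AM in Chennai.
Shift by the zone difference: 11:36 AM − 10:30 = 1:06 AM on May 26 in Minneapolis.

1:06 AM on May 26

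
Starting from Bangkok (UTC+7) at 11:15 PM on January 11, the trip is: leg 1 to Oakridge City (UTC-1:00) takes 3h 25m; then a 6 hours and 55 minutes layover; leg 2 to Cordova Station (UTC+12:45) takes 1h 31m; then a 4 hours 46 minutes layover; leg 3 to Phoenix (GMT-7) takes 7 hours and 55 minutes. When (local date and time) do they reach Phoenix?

9:47 AM on January 12

Convert departure to UTC: 11:15 PM − 7:00 = 4:15 PM UTC on Jan 11.
Add 3 hours 25 minutes leg 1 → 7:40 PM UTC.
Add 6 hours and 55 minutes layover in Oakridge City → 2:35 AM UTC (Jan 12).
Add 1 hour 31 minutes leg 2 → 4:06 AM UTC.
Add 4 hours 46 minutes layover in Cordova Station → 8:52 AM UTC.
Add 7 hours and 55 minutes leg 3 → 4:47 PM UTC.
Phoenix is UTC−7:00, so local arrival = 4:47 PM − 7:00 = 9:47 AM on Jan 12.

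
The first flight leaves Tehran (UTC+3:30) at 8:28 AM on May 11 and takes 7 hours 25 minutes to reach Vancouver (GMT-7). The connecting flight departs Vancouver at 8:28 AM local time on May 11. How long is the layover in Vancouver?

Convert departure to UTC: 8:28 AM − 3:30 = 4:58 AM UTC on May 11.
Add 7 hours 25 minutes flight time → 12:23 PM UTC.
Vancouver is UTC−7:00, so local arrival = 12:23 PM − 7:00 = 5:23 AM on May 11.
Layover = 8:28 AM − 5:23 AM = 3 hours 5 minutes.

3 hours 5 minutes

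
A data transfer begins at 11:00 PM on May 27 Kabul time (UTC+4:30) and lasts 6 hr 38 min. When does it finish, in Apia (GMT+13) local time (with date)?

Apia is 8:30 ahead of Kabul.
After 6 hours 38 minutes it is 5:38 AM (May 28) in Kabul.
Shift by the zone difference: 5:38 AM + 8:30 = 2:08 PM on May 28 in Apia.

2:08 PM on May 28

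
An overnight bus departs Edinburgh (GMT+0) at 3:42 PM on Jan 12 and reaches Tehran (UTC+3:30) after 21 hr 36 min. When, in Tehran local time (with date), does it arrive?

4:48 PM on Jan 13

Tehran is 3:30 ahead of Edinburgh.
After 21 hours and 36 minutes it is 1:18 PM (Jan 13) in Edinburgh.
Shift by the zone difference: 1:18 PM + 3:30 = 4:48 PM on Jan 13 in Tehran.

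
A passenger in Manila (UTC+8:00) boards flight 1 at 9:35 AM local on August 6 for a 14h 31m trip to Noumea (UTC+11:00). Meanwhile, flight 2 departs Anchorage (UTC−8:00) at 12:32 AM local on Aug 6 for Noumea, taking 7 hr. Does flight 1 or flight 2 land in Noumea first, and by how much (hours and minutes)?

the second, by 34 minutes

Flight 1 in UTC: 9:35 AM − 8:00 = 1:35 AM on Aug 6.
+14 hours and 31 minutes → arrive 4:06 PM UTC on Aug 6.
Flight 2 in UTC: 12:32 AM + 8:00 = 8:32 AM on Aug 6.
+7 hours → arrive 3:32 PM UTC on Aug 6.
Flight 2 lands earlier by 34 minutes.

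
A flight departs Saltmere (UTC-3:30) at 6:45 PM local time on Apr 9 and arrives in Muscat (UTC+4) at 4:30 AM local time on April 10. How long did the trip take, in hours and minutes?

Departure in UTC: 6:45 PM + 3:30 = 10:15 PM on Apr 9.
Arrival in UTC: 4:30 AM − 4:00 = 12:30 AM on Apr 10.
Elapsed = 12:30 AM − 10:15 PM (+1 day) = 2 hours 15 minutes.

2 hours 15 minutes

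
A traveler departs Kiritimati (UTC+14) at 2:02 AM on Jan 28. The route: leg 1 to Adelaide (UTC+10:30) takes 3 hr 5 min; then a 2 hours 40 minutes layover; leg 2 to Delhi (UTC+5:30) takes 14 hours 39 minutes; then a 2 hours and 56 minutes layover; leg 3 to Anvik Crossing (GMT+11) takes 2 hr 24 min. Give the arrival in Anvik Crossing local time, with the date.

12:46 AM on Jan 29

Convert departure to UTC: 2:02 AM − 14:00 = 12:02 PM UTC on Jan 27.
Add 3 hours and 5 minutes leg 1 → 3:07 PM UTC.
Add 2 hours and 40 minutes layover in Adelaide → 5:47 PM UTC.
Add 14 hours 39 minutes leg 2 → 8:26 AM UTC (Jan 28).
Add 2 hours 56 minutes layover in Delhi → 11:22 AM UTC.
Add 2 hours and 24 minutes leg 3 → 1:46 PM UTC.
Anvik Crossing is UTC+11:00, so local arrival = 1:46 PM + 11:00 = 12:46 AM on Jan 29.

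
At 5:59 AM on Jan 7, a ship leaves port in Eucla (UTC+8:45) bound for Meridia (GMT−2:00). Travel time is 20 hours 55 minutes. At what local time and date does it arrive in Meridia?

4:09 PM on January 7

Meridia is 10:45 behind Eucla.
After 20 hours and 55 minutes it is 2:54 AM (Jan 8) in Eucla.
Shift by the zone difference: 2:54 AM − 10:45 = 4:09 PM on Jan 7 in Meridia.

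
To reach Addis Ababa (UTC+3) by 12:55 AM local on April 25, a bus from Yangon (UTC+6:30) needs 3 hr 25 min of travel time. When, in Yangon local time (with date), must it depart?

Target arrival in UTC: 12:55 AM − 3:00 = 9:55 PM on Apr 24.
Subtract 3 hours 25 minutes → departure 6:30 PM UTC on Apr 24.
Yangon is UTC+6:30: 6:30 PM + 6:30 = 1:00 AM on Apr 25.

1:00 AM on April 25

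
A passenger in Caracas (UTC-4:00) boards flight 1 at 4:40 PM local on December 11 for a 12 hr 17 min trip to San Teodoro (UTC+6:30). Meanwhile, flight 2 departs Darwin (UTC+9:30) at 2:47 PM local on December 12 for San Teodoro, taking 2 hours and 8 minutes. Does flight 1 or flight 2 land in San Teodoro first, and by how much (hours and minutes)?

the second, by 1 hour 32 minutes

Flight 1 in UTC: 4:40 PM + 4:00 = 8:40 PM on Dec 11.
+12 hours and 17 minutes → arrive 8:57 AM UTC on Dec 12.
Flight 2 in UTC: 2:47 PM − 9:30 = 5:17 AM on Dec 12.
+2 hours and 8 minutes → arrive 7:25 AM UTC on Dec 12.
Flight 2 lands earlier by 1 hour 32 minutes.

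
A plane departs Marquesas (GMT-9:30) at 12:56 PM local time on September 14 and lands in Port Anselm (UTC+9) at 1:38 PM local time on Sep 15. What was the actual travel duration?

Port Anselm is 18:30 ahead of Marquesas.
Clock-face elapsed time (ignoring zones) is 24 hours 42 minutes.
Actual elapsed = 24 hours 42 minutes − 18:30 = 6 hours 12 minutes.

6 hours 12 minutes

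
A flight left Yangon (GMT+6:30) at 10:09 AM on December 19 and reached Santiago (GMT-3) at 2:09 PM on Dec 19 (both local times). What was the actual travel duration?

13 hours 30 minutes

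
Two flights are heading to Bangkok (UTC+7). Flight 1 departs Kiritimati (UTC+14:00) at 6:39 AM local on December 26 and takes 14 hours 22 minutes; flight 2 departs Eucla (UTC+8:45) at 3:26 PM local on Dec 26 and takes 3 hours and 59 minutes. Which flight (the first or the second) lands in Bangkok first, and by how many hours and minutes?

Flight 1 in UTC: 6:39 AM − 14:00 = 4:39 PM on Dec 25.
+14 hours 22 minutes → arrive 7:01 AM UTC on Dec 26.
Flight 2 in UTC: 3:26 PM − 8:45 = 6:41 AM on Dec 26.
+3 hours and 59 minutes → arrive 10:40 AM UTC on Dec 26.
Flight 1 lands earlier by 3 hours 39 minutes.

the first, by 3 hours 39 minutes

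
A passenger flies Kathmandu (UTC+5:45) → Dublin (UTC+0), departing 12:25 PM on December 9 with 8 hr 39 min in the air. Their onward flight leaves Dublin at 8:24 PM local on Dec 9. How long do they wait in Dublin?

5 hours 5 minutes

Convert departure to UTC: 12:25 PM − 5:45 = 6:40 AM UTC on Dec 9.
Add 8 hours and 39 minutes flight time → 3:19 PM UTC.
Dublin is UTC+0, so local arrival is the same: 3:19 PM on Dec 9.
Layover = 8:24 PM − 3:19 PM = 5 hours 5 minutes.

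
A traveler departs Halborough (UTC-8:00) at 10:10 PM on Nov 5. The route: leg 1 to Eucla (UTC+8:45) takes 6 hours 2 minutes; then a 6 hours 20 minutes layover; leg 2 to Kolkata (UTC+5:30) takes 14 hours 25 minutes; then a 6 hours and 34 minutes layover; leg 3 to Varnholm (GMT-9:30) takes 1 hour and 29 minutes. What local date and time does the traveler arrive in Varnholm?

Convert departure to UTC: 10:10 PM + 8:00 = 6:10 AM UTC on Nov 6.
Add 6 hours 2 minutes leg 1 → 12:12 PM UTC.
Add 6 hours 20 minutes layover in Eucla → 6:32 PM UTC.
Add 14 hours 25 minutes leg 2 → 8:57 AM UTC (Nov 7).
Add 6 hours and 34 minutes layover in Kolkata → 3:31 PM UTC.
Add 1 hour 29 minutes leg 3 → 5:00 PM UTC.
Varnholm is UTC−9:30, so local arrival = 5:00 PM − 9:30 = 7:30 AM on Nov 7.

7:30 AM on Nov 7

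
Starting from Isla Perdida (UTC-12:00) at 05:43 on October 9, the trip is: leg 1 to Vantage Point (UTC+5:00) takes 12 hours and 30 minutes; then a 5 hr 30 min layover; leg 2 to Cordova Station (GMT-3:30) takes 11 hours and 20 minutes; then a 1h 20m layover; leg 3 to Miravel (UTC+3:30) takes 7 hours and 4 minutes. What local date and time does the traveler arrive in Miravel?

Convert departure to UTC: 05:43 + 12:00 = 17:43 UTC on Oct 9.
Add 12 hours and 30 minutes leg 1 → 06:13 UTC (Oct 10).
Add 5 hours and 30 minutes layover in Vantage Point → 11:43 UTC.
Add 11 hours and 20 minutes leg 2 → 23:03 UTC.
Add 1 hour 20 minutes layover in Cordova Station → 00:23 UTC (Oct 11).
Add 7 hours 4 minutes leg 3 → 07:27 UTC.
Miravel is UTC+3:30, so local arrival = 07:27 + 3:30 = 10:57 on Oct 11.

10:57 on October 11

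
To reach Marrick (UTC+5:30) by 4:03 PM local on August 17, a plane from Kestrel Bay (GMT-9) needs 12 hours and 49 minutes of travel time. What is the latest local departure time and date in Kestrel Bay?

Target arrival in UTC: 4:03 PM − 5:30 = 10:33 AM on Aug 17.
Subtract 12 hours 49 minutes → departure 9:44 PM UTC on Aug 16.
Kestrel Bay is UTC−9:00: 9:44 PM − 9:00 = 12:44 PM on Aug 16.

12:44 PM on Aug 16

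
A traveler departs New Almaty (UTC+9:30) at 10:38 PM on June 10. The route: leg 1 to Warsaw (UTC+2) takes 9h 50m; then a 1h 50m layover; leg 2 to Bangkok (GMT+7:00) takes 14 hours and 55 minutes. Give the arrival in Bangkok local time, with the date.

Convert departure to UTC: 10:38 PM − 9:30 = 1:08 PM UTC on Jun 10.
Add 9 hours 50 minutes leg 1 → 10:58 PM UTC.
Add 1 hour and 50 minutes layover in Warsaw → 12:48 AM UTC (Jun 11).
Add 14 hours 55 minutes leg 2 → 3:43 PM UTC.
Bangkok is UTC+7:00, so local arrival = 3:43 PM + 7:00 = 10:43 PM on Jun 11.

10:43 PM on June 11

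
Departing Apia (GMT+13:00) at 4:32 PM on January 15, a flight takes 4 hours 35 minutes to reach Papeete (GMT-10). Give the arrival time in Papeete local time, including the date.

Convert departure to UTC: 4:32 PM − 13:00 = 3:32 AM UTC on Jan 15.
Add 4 hours 35 minutes travel time → 8:07 AM UTC.
Papeete is UTC−10:00, so local arrival = 8:07 AM − 10:00 = 10:07 PM on Jan 14.

10:07 PM on January 14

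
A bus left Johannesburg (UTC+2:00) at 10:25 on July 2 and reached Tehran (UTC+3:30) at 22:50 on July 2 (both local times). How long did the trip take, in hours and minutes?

10 hours 55 minutes

Departure in UTC: 10:25 − 2:00 = 08:25 on Jul 2.
Arrival in UTC: 22:50 − 3:30 = 19:20 on Jul 2.
Elapsed = 19:20 − 08:25 = 10 hours 55 minutes.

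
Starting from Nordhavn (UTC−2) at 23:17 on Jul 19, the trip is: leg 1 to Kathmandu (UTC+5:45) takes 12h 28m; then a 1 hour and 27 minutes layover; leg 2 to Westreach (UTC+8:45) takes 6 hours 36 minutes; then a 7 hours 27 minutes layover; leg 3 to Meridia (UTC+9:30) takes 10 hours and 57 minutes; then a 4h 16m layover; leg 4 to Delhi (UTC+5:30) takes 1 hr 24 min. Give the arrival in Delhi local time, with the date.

Convert departure to UTC: 23:17 + 2:00 = 01:17 UTC on Jul 20.
Add 12 hours and 28 minutes leg 1 → 13:45 UTC.
Add 1 hour and 27 minutes layover in Kathmandu → 15:12 UTC.
Add 6 hours 36 minutes leg 2 → 21:48 UTC.
Add 7 hours 27 minutes layover in Westreach → 05:15 UTC (Jul 21).
Add 10 hours and 57 minutes leg 3 → 16:12 UTC.
Add 4 hours 16 minutes layover in Meridia → 20:28 UTC.
Add 1 hour and 24 minutes leg 4 → 21:52 UTC.
Delhi is UTC+5:30, so local arrival = 21:52 + 5:30 = 03:22 on Jul 22.

03:22 on Jul 22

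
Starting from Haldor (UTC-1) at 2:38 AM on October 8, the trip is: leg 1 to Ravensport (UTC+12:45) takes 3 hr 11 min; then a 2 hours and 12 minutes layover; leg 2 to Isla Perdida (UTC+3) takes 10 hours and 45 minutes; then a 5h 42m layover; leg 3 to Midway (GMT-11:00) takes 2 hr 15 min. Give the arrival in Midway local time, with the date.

4:43 PM on Oct 8

Convert departure to UTC: 2:38 AM + 1:00 = 3:38 AM UTC on Oct 8.
Add 3 hours and 11 minutes leg 1 → 6:49 AM UTC.
Add 2 hours 12 minutes layover in Ravensport → 9:01 AM UTC.
Add 10 hours and 45 minutes leg 2 → 7:46 PM UTC.
Add 5 hours and 42 minutes layover in Isla Perdida → 1:28 AM UTC (Oct 9).
Add 2 hours and 15 minutes leg 3 → 3:43 AM UTC.
Midway is UTC−11:00, so local arrival = 3:43 AM − 11:00 = 4:43 PM on Oct 8.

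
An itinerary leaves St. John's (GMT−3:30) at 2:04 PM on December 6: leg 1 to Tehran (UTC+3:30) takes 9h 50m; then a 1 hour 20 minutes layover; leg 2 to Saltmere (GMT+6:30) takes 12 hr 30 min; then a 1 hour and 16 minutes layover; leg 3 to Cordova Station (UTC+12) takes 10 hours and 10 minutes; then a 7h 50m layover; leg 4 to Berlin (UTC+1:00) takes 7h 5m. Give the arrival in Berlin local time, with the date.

8:35 PM on December 8

Convert departure to UTC: 2:04 PM + 3:30 = 5:34 PM UTC on Dec 6.
Add 9 hours and 50 minutes leg 1 → 3:24 AM UTC (Dec 7).
Add 1 hour 20 minutes layover in Tehran → 4:44 AM UTC.
Add 12 hours and 30 minutes leg 2 → 5:14 PM UTC.
Add 1 hour 16 minutes layover in Saltmere → 6:30 PM UTC.
Add 10 hours and 10 minutes leg 3 → 4:40 AM UTC (Dec 8).
Add 7 hours 50 minutes layover in Cordova Station → 12:30 PM UTC.
Add 7 hours and 5 minutes leg 4 → 7:35 PM UTC.
Berlin is UTC+1:00, so local arrival = 7:35 PM + 1:00 = 8:35 PM on Dec 8.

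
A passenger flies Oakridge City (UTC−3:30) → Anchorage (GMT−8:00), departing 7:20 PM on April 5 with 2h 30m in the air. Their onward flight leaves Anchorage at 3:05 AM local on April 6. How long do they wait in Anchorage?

9 hours 45 minutes

Convert departure to UTC: 7:20 PM + 3:30 = 10:50 PM UTC on Apr 5.
Add 2 hours 30 minutes flight time → 1:20 AM UTC (Apr 6).
Anchorage is UTC−8:00, so local arrival = 1:20 AM − 8:00 = 5:20 PM on Apr 5.
Layover = 3:05 AM − 5:20 PM (+1 day) = 9 hours 45 minutes.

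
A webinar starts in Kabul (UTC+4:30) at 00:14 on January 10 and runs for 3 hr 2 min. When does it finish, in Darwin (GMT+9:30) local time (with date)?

08:16 on January 10

Convert start to UTC: 00:14 − 4:30 = 19:44 UTC on Jan 9.
Add 3 hours 2 minutes duration → 22:46 UTC.
Darwin is UTC+9:30, so local end time = 22:46 + 9:30 = 08:16 on Jan 10.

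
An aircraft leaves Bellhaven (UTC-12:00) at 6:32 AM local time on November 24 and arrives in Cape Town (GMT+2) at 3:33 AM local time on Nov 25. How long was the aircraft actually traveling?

7 hours 1 minute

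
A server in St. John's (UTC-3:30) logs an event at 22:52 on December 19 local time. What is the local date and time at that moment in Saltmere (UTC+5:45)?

In UTC: 22:52 + 3:30 = 02:22 on Dec 20.
Saltmere is UTC+5:45: 02:22 + 5:45 = 08:07 on Dec 20.

08:07 on Dec 20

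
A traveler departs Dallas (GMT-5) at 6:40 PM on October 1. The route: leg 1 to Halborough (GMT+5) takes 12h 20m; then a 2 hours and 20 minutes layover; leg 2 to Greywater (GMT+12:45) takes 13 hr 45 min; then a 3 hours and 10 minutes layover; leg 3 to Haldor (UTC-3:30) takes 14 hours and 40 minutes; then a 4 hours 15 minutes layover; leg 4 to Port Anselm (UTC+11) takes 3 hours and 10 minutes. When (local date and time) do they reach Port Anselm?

Convert departure to UTC: 6:40 PM + 5:00 = 11:40 PM UTC on Oct 1.
Add 12 hours 20 minutes leg 1 → 12:00 PM UTC (Oct 2).
Add 2 hours and 20 minutes layover in Halborough → 2:20 PM UTC.
Add 13 hours and 45 minutes leg 2 → 4:05 AM UTC (Oct 3).
Add 3 hours 10 minutes layover in Greywater → 7:15 AM UTC.
Add 14 hours and 40 minutes leg 3 → 9:55 PM UTC.
Add 4 hours 15 minutes layover in Haldor → 2:10 AM UTC (Oct 4).
Add 3 hours 10 minutes leg 4 → 5:20 AM UTC.
Port Anselm is UTC+11:00, so local arrival = 5:20 AM + 11:00 = 4:20 PM on Oct 4.

4:20 PM on October 4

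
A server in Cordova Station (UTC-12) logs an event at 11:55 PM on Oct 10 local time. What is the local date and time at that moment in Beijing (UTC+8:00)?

7:55 PM on October 11

In UTC: 11:55 PM + 12:00 = 11:55 AM on Oct 11.
Beijing is UTC+8:00: 11:55 AM + 8:00 = 7:55 PM on Oct 11.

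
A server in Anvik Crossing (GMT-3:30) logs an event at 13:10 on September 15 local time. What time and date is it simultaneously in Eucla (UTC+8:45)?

In UTC: 13:10 + 3:30 = 16:40 on Sep 15.
Eucla is UTC+8:45: 16:40 + 8:45 = 01:25 on Sep 16.

01:25 on September 16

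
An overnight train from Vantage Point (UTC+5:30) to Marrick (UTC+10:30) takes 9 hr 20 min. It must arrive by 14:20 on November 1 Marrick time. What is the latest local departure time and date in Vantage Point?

00:00 on November 1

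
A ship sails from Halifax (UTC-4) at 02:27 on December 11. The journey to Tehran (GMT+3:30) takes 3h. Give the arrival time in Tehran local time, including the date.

Convert departure to UTC: 02:27 + 4:00 = 06:27 UTC on Dec 11.
Add 3 hours travel time → 09:27 UTC.
Tehran is UTC+3:30, so local arrival = 09:27 + 3:30 = 12:57 on Dec 11.

12:57 on December 11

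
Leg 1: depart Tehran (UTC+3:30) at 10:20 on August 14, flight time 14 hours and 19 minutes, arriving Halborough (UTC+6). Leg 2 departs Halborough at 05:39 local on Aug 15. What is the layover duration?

Convert departure to UTC: 10:20 − 3:30 = 06:50 UTC on Aug 14.
Add 14 hours 19 minutes flight time → 21:09 UTC.
Halborough is UTC+6:00, so local arrival = 21:09 + 6:00 = 03:09 on Aug 15.
Layover = 05:39 − 03:09 = 2 hours 30 minutes.

2 hours 30 minutes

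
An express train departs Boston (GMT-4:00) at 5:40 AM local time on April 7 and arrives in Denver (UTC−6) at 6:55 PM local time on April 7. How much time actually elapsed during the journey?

Departure in UTC: 5:40 AM + 4:00 = 9:40 AM on Apr 7.
Arrival in UTC: 6:55 PM + 6:00 = 12:55 AM on Apr 8.
Elapsed = 12:55 AM − 9:40 AM (+1 day) = 15 hours 15 minutes.

15 hours 15 minutes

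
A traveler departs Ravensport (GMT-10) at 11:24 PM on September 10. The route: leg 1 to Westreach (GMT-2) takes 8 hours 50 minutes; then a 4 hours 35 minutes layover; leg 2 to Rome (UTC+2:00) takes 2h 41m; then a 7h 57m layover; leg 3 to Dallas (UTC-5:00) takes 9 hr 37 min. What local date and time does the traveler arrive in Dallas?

Convert departure to UTC: 11:24 PM + 10:00 = 9:24 AM UTC on Sep 11.
Add 8 hours and 50 minutes leg 1 → 6:14 PM UTC.
Add 4 hours 35 minutes layover in Westreach → 10:49 PM UTC.
Add 2 hours and 41 minutes leg 2 → 1:30 AM UTC (Sep 12).
Add 7 hours and 57 minutes layover in Rome → 9:27 AM UTC.
Add 9 hours and 37 minutes leg 3 → 7:04 PM UTC.
Dallas is UTC−5:00, so local arrival = 7:04 PM − 5:00 = 2:04 PM on Sep 12.

2:04 PM on September 12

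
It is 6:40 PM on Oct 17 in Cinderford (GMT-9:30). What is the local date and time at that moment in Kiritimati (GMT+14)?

6:10 PM on Oct 18

In UTC: 6:40 PM + 9:30 = 4:10 AM on Oct 18.
Kiritimati is UTC+14:00: 4:10 AM + 14:00 = 6:10 PM on Oct 18.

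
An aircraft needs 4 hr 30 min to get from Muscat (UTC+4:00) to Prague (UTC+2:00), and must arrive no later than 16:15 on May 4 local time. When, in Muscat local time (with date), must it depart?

13:45 on May 4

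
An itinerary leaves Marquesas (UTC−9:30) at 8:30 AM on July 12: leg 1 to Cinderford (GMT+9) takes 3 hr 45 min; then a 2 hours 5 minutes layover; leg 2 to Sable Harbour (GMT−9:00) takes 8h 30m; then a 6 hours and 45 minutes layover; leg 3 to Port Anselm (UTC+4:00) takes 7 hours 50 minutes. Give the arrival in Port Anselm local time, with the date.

Convert departure to UTC: 8:30 AM + 9:30 = 6:00 PM UTC on Jul 12.
Add 3 hours and 45 minutes leg 1 → 9:45 PM UTC.
Add 2 hours 5 minutes layover in Cinderford → 11:50 PM UTC.
Add 8 hours and 30 minutes leg 2 → 8:20 AM UTC (Jul 13).
Add 6 hours 45 minutes layover in Sable Harbour → 3:05 PM UTC.
Add 7 hours 50 minutes leg 3 → 10:55 PM UTC.
Port Anselm is UTC+4:00, so local arrival = 10:55 PM + 4:00 = 2:55 AM on Jul 14.

2:55 AM on Jul 14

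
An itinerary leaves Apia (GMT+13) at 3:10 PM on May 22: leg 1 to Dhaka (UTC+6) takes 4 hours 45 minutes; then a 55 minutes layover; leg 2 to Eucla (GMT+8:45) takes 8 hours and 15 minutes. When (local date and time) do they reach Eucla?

Convert departure to UTC: 3:10 PM − 13:00 = 2:10 AM UTC on May 22.
Add 4 hours and 45 minutes leg 1 → 6:55 AM UTC.
Add 55 minutes layover in Dhaka → 7:50 AM UTC.
Add 8 hours 15 minutes leg 2 → 4:05 PM UTC.
Eucla is UTC+8:45, so local arrival = 4:05 PM + 8:45 = 12:50 AM on May 23.

12:50 AM on May 23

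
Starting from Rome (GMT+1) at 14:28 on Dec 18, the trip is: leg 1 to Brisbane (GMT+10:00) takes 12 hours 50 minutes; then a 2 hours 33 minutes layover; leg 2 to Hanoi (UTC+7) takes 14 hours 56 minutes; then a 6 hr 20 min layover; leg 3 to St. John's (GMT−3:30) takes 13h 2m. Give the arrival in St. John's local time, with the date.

Convert departure to UTC: 14:28 − 1:00 = 13:28 UTC on Dec 18.
Add 12 hours and 50 minutes leg 1 → 02:18 UTC (Dec 19).
Add 2 hours 33 minutes layover in Brisbane → 04:51 UTC.
Add 14 hours 56 minutes leg 2 → 19:47 UTC.
Add 6 hours and 20 minutes layover in Hanoi → 02:07 UTC (Dec 20).
Add 13 hours 2 minutes leg 3 → 15:09 UTC.
St. John's is UTC−3:30, so local arrival = 15:09 − 3:30 = 11:39 on Dec 20.

11:39 on Dec 20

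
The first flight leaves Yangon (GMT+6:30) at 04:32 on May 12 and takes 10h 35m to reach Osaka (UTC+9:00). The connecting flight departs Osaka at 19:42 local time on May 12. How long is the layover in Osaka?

2 hours 5 minutes

Convert departure to UTC: 04:32 − 6:30 = 22:02 UTC on May 11.
Add 10 hours 35 minutes flight time → 08:37 UTC (May 12).
Osaka is UTC+9:00, so local arrival = 08:37 + 9:00 = 17:37 on May 12.
Layover = 19:42 − 17:37 = 2 hours 5 minutes.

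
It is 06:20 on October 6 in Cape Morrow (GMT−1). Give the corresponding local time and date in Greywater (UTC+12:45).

In UTC: 06:20 + 1:00 = 07:20 on Oct 6.
Greywater is UTC+12:45: 07:20 + 12:45 = 20:05 on Oct 6.

20:05 on October 6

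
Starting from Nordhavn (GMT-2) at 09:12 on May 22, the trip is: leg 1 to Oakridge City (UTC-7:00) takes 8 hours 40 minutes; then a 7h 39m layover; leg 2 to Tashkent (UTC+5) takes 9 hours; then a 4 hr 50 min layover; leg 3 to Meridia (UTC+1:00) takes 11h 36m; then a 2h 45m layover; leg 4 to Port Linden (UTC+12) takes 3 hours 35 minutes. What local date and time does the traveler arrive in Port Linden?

Convert departure to UTC: 09:12 + 2:00 = 11:12 UTC on May 22.
Add 8 hours and 40 minutes leg 1 → 19:52 UTC.
Add 7 hours 39 minutes layover in Oakridge City → 03:31 UTC (May 23).
Add 9 hours leg 2 → 12:31 UTC.
Add 4 hours 50 minutes layover in Tashkent → 17:21 UTC.
Add 11 hours 36 minutes leg 3 → 04:57 UTC (May 24).
Add 2 hours and 45 minutes layover in Meridia → 07:42 UTC.
Add 3 hours 35 minutes leg 4 → 11:17 UTC.
Port Linden is UTC+12:00, so local arrival = 11:17 + 12:00 = 23:17 on May 24.

23:17 on May 24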